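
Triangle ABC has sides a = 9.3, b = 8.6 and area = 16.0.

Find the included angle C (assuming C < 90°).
Area = ½·a·b·sin(C)  ⇒  sin(C) = 2·Area/(a·b) = 2·16.0/(9.3·8.6) = 32/79.98 ≈ 0.4001
C = arcsin(0.4001) ≈ 23.5844° (taking the acute solution since C < 90°)

C = 23.58°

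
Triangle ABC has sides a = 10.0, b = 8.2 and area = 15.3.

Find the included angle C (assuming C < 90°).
Area = ½·a·b·sin(C)  ⇒  sin(C) = 2·Area/(a·b) = 2·15.3/(10.0·8.2) = 30.6/82 ≈ 0.373171
C = arcsin(0.373171) ≈ 21.9113° (taking the acute solution since C < 90°)

C = 21.91°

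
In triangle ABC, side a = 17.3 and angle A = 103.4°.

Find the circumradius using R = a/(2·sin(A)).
R = a/(2·sin(A)) = 17.3/(2·sin(103.4°))
sin(103.4°) ≈ 0.972776
R ≈ 17.3/(2·0.972776) = 17.3/1.94555 ≈ 8.89208

R = 8.892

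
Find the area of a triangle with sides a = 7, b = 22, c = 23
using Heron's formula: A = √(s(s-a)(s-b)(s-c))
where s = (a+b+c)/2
s = (7 + 22 + 23)/2 = 52/2 = 26
s − a = 19, s − b = 4, s − c = 3
s(s−a)(s−b)(s−c) = 26·19·4·3 = 5928
Area = √5928 ≈ 76.9935

s = 26.0, Area = 76.99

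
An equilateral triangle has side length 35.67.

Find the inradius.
r = Area/s with s the semi-perimeter.
Area = (√3/4)·35.67² = (√3/4)·1272.3489 ≈ 0.433013·1272.3489 ≈ 550.943
s = 3·35.67/2 = 53.505
r ≈ 550.943/53.505 ≈ 10.297
(Equivalently r = side/(2√3) = 35.67/3.4641 ≈ 10.297.)

r = 10.3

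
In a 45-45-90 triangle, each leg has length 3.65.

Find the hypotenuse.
In a 45-45-90 triangle the sides are in ratio 1 : 1 : √2, so hypotenuse = leg·√2.
Hypotenuse = 3.65·√2 ≈ 3.65·1.41421 ≈ 5.16188

Hypotenuse = 3.65√2 = 5.162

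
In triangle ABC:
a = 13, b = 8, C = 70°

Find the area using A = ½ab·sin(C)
A = ½·a·b·sin(C) = ½·13·8·sin(70°)
sin(70°) ≈ 0.939693
A ≈ ½·104·0.939693 = 52·0.939693 ≈ 48.864

Area = 48.86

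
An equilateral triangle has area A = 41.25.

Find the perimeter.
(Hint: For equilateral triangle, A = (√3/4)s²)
A = (√3/4)s²  ⇒  s² = 4A/√3 = 4·41.25/√3 = 165/1.73205 ≈ 95.2628
s ≈ √95.2628 ≈ 9.76027
Perimeter = 3s ≈ 3·9.76027 ≈ 29.2808

Perimeter = 29.28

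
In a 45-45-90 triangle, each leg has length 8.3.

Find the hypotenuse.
In a 45-45-90 triangle the sides are in ratio 1 : 1 : √2, so hypotenuse = leg·√2.
Hypotenuse = 8.3·√2 ≈ 8.3·1.41421 ≈ 11.738

Hypotenuse = 8.3√2 = 11.74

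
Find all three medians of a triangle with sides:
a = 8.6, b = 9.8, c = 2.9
Median formula: m_a = ½√(2b² + 2c² − a²) (and cyclically). a² = 73.96, b² = 96.04, c² = 8.41.
m_a = ½√(2·96.04 + 2·8.41 − 73.96) = ½√134.94 ≈ ½·11.6164 ≈ 5.80818
m_b = ½√(2·73.96 + 2·8.41 − 96.04) = ½√68.7 ≈ ½·8.28855 ≈ 4.14427
m_c = ½√(2·73.96 + 2·96.04 − 8.41) = ½√331.59 ≈ ½·18.2096 ≈ 9.10481

m_a = 5.808, m_b = 4.144, m_c = 9.105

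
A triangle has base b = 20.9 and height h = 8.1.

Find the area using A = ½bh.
A = ½·b·h = ½·20.9·8.1 = ½·169.29 = 84.645

Area = 84.645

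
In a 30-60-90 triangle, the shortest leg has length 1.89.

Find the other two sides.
In a 30-60-90 triangle the sides are in ratio 1 : √3 : 2 (short leg : long leg : hypotenuse).
Long leg = 1.89·√3 ≈ 1.89·1.73205 ≈ 3.27358
Hypotenuse = 2·1.89 = 3.78

Long leg = 1.89√3 = 3.274, Hypotenuse = 3.78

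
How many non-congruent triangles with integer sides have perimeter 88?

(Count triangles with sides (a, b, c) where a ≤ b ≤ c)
Let a ≤ b ≤ c with a + b + c = 88. The only binding inequality is a + b > c, i.e. 88 − c > c, so c < 88/2; and c ≥ 88/3 since c is the largest side.
So 30 ≤ c ≤ 43. For each c, b runs from ⌈(88 − c)/2⌉ up to c (then a = 88 − b − c satisfies 1 ≤ a ≤ b automatically), giving c − ⌈(88 − c)/2⌉ + 1 choices.
Summing over c: 2 + 3 + 5 + 6 + … + 20 + 21  (14 terms, c = 30, …, 43) = 161
Check (closed form: nearest integer to p²/48 for even p, (p+3)²/48 for odd p): 88²/48 = 7744/48 ≈ 161.33 → 161

161 triangles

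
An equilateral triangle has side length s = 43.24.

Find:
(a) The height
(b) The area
(a) The height splits the triangle into two 30-60-90 halves: h = s·√3/2 = 43.24·1.73205/2 ≈ 74.8939/2 ≈ 37.4469
(b) Area = (√3/4)·s² = (√3/4)·43.24² = (√3/4)·1869.6976 ≈ 0.433013·1869.6976 ≈ 809.603

Height = 37.45, Area = 809.6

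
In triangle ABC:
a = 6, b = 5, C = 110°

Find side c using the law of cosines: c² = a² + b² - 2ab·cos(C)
c² = 6² + 5² − 2·6·5·cos(110°)
cos(110°) ≈ -0.34202
c² ≈ 36 + 25 − 60·(-0.34202) ≈ 61 + 20.5212 ≈ 81.5212
c ≈ √81.5212 ≈ 9.02891

c = 9.029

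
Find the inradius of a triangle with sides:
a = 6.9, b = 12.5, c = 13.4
r = Area/s where s is the semi-perimeter.
s = (6.9 + 12.5 + 13.4)/2 = 32.8/2 = 16.4
Area = √(s(s−a)(s−b)(s−c)) = √(16.4·9.5·3.9·3) ≈ √1822.86 ≈ 42.695
r ≈ 42.695/16.4 ≈ 2.60335

r = 2.603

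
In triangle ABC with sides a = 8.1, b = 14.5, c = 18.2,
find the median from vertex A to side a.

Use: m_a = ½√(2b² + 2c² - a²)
m_a = ½√(2·14.5² + 2·18.2² − 8.1²) = ½√(2·210.25 + 2·331.24 − 65.61) = ½√(420.5 + 662.48 − 65.61) = ½√1017.37
√1017.37 ≈ 31.8962, so m_a ≈ 15.9481

m_a = 15.95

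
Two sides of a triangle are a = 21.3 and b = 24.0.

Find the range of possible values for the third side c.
Triangle inequality: |a − b| < c < a + b
|a − b| = |21.3 − 24.0| = 2.7
a + b = 21.3 + 24.0 = 45.3

2.7 < c < 45.3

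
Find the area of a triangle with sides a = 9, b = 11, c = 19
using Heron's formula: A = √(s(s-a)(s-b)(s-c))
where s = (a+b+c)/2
s = (9 + 11 + 19)/2 = 39/2 = 19.5
s − a = 10.5, s − b = 8.5, s − c = 0.5
s(s−a)(s−b)(s−c) = 19.5·10.5·8.5·0.5 = 870.1875
Area = √870.1875 ≈ 29.4989

s = 19.5, Area = 29.5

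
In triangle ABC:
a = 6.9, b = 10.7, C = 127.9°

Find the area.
Two sides and the included angle (SAS): A = ½·a·b·sin(C) = ½·6.9·10.7·sin(127.9°)
sin(127.9°) ≈ 0.789084
A ≈ ½·73.83·0.789084 = 36.915·0.789084 ≈ 29.129

Area = 29.13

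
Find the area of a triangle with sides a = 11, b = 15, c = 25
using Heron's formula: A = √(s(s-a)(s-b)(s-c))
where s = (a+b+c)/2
s = (11 + 15 + 25)/2 = 51/2 = 25.5
s − a = 14.5, s − b = 10.5, s − c = 0.5
s(s−a)(s−b)(s−c) = 25.5·14.5·10.5·0.5 = 1941.1875
Area = √1941.1875 ≈ 44.0589

s = 25.5, Area = 44.06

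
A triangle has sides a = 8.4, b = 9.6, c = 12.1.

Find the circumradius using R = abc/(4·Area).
First find the area with Heron's formula.
s = (8.4 + 9.6 + 12.1)/2 = 15.05
Area = √(s(s−a)(s−b)(s−c)) = √(15.05·6.65·5.45·2.95) ≈ √1609.08 ≈ 40.1133
abc = 8.4·9.6·12.1 = 975.744
R = abc/(4·Area) ≈ 975.744/(4·40.1133) = 975.744/160.453 ≈ 6.08118

R = 6.081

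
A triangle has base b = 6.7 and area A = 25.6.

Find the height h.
A = ½·b·h  ⇒  h = 2A/b = 2·25.6/6.7 = 51.2/6.7 ≈ 7.64179

h = 7.642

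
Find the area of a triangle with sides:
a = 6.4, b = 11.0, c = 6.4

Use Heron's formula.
s = (6.4 + 11.0 + 6.4)/2 = 23.8/2 = 11.9
s − a = 5.5, s − b = 0.9, s − c = 5.5
s(s−a)(s−b)(s−c) = 11.9·5.5·0.9·5.5 ≈ 323.978
Area = √323.978 ≈ 17.9994

Area = 18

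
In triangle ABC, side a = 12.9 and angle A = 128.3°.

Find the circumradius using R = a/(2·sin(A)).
R = a/(2·sin(A)) = 12.9/(2·sin(128.3°))
sin(128.3°) ≈ 0.784776
R ≈ 12.9/(2·0.784776) = 12.9/1.56955 ≈ 8.2189

R = 8.219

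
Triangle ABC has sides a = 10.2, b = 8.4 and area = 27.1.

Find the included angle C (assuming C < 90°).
Area = ½·a·b·sin(C)  ⇒  sin(C) = 2·Area/(a·b) = 2·27.1/(10.2·8.4) = 54.2/85.68 ≈ 0.632586
C = arcsin(0.632586) ≈ 39.2412° (taking the acute solution since C < 90°)

C = 39.24°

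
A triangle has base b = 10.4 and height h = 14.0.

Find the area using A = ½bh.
A = ½·b·h = ½·10.4·14.0 = ½·145.6 = 72.8

Area = 72.8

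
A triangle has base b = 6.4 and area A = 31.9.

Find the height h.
A = ½·b·h  ⇒  h = 2A/b = 2·31.9/6.4 = 63.8/6.4 ≈ 9.96875

h = 9.969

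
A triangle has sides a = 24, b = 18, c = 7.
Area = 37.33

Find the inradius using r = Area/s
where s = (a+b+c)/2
s = (24 + 18 + 7)/2 = 49/2 = 24.5
r = Area/s = 37.33/24.5 ≈ 1.52367

r = 1.524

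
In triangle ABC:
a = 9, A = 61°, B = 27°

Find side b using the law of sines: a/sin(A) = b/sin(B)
a/sin(A) = b/sin(B)  ⇒  b = a·sin(B)/sin(A) = 9·sin(27°)/sin(61°)
sin(27°) ≈ 0.45399, sin(61°) ≈ 0.87462
b ≈ 9·0.45399/0.87462 ≈ 4.08591/0.87462 ≈ 4.67165

b = 4.672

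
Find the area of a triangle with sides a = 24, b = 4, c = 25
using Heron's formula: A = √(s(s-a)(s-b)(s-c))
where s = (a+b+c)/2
s = (24 + 4 + 25)/2 = 53/2 = 26.5
s − a = 2.5, s − b = 22.5, s − c = 1.5
s(s−a)(s−b)(s−c) = 26.5·2.5·22.5·1.5 = 2235.9375
Area = √2235.9375 ≈ 47.2857

s = 26.5, Area = 47.29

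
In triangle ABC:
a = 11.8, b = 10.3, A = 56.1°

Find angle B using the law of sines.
a/sin(A) = b/sin(B)  ⇒  sin(B) = b·sin(A)/a = 10.3·sin(56.1°)/11.8
sin(56.1°) ≈ 0.830012
sin(B) ≈ 10.3·0.830012/11.8 ≈ 8.54913/11.8 ≈ 0.724502
B = arcsin(0.724502) ≈ 46.4275°
(Since b ≤ a we need B ≤ A, so the obtuse alternative 180° − 46.4275° ≈ 133.573° is rejected.)

B = 46.43°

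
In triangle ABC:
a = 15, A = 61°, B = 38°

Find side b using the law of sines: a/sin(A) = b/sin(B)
a/sin(A) = b/sin(B)  ⇒  b = a·sin(B)/sin(A) = 15·sin(38°)/sin(61°)
sin(38°) ≈ 0.615661, sin(61°) ≈ 0.87462
b ≈ 15·0.615661/0.87462 ≈ 9.23492/0.87462 ≈ 10.5588

b = 10.56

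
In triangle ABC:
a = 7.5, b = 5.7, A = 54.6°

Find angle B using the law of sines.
a/sin(A) = b/sin(B)  ⇒  sin(B) = b·sin(A)/a = 5.7·sin(54.6°)/7.5
sin(54.6°) ≈ 0.815128
sin(B) ≈ 5.7·0.815128/7.5 ≈ 4.64623/7.5 ≈ 0.619497
B = arcsin(0.619497) ≈ 38.2794°
(Since b ≤ a we need B ≤ A, so the obtuse alternative 180° − 38.2794° ≈ 141.721° is rejected.)

B = 38.28°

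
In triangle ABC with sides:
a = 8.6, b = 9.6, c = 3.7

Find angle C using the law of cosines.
c² = a² + b² − 2ab·cos(C)  ⇒  cos(C) = (a² + b² − c²)/(2ab)
cos(C) = (8.6² + 9.6² − 3.7²)/(2·8.6·9.6) = (73.96 + 92.16 − 13.69)/165.12 = 152.43/165.12 ≈ 0.923147
C = arccos(0.923147) ≈ 22.6095°

C = 22.61°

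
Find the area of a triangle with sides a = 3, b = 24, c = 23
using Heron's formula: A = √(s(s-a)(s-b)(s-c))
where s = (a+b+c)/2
s = (3 + 24 + 23)/2 = 50/2 = 25
s − a = 22, s − b = 1, s − c = 2
s(s−a)(s−b)(s−c) = 25·22·1·2 = 1100
Area = √1100 ≈ 33.1662

s = 25.0, Area = 33.17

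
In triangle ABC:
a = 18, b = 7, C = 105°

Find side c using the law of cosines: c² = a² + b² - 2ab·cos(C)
c² = 18² + 7² − 2·18·7·cos(105°)
cos(105°) ≈ -0.258819
c² ≈ 324 + 49 − 252·(-0.258819) ≈ 373 + 65.2224 ≈ 438.222
c ≈ √438.222 ≈ 20.9338

c = 20.93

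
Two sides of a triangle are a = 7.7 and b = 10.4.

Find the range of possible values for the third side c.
Triangle inequality: |a − b| < c < a + b
|a − b| = |7.7 − 10.4| = 2.7
a + b = 7.7 + 10.4 = 18.1

2.7 < c < 18.1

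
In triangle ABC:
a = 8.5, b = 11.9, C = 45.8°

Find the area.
Two sides and the included angle (SAS): A = ½·a·b·sin(C) = ½·8.5·11.9·sin(45.8°)
sin(45.8°) ≈ 0.716911
A ≈ ½·101.15·0.716911 = 50.575·0.716911 ≈ 36.2578

Area = 36.26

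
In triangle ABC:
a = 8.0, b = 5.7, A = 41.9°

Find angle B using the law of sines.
a/sin(A) = b/sin(B)  ⇒  sin(B) = b·sin(A)/a = 5.7·sin(41.9°)/8.0
sin(41.9°) ≈ 0.667833
sin(B) ≈ 5.7·0.667833/8.0 ≈ 3.80665/8.0 ≈ 0.475831
B = arcsin(0.475831) ≈ 28.4135°
(Since b ≤ a we need B ≤ A, so the obtuse alternative 180° − 28.4135° ≈ 151.587° is rejected.)

B = 28.41°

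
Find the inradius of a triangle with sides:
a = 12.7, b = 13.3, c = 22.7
r = Area/s where s is the semi-perimeter.
s = (12.7 + 13.3 + 22.7)/2 = 48.7/2 = 24.35
Area = √(s(s−a)(s−b)(s−c)) = √(24.35·11.65·11.05·1.65) ≈ √5172.15 ≈ 71.9177
r ≈ 71.9177/24.35 ≈ 2.9535

r = 2.953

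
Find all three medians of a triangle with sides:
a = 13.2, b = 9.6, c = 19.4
Median formula: m_a = ½√(2b² + 2c² − a²) (and cyclically). a² = 174.24, b² = 92.16, c² = 376.36.
m_a = ½√(2·92.16 + 2·376.36 − 174.24) = ½√762.8 ≈ ½·27.6188 ≈ 13.8094
m_b = ½√(2·174.24 + 2·376.36 − 92.16) = ½√1009.04 ≈ ½·31.7654 ≈ 15.8827
m_c = ½√(2·174.24 + 2·92.16 − 376.36) = ½√156.44 ≈ ½·12.5076 ≈ 6.2538

m_a = 13.81, m_b = 15.88, m_c = 6.254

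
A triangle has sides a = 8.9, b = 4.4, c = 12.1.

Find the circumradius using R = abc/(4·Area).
First find the area with Heron's formula.
s = (8.9 + 4.4 + 12.1)/2 = 12.7
Area = √(s(s−a)(s−b)(s−c)) = √(12.7·3.8·8.3·0.6) ≈ √240.335 ≈ 15.5027
abc = 8.9·4.4·12.1 = 473.836
R = abc/(4·Area) ≈ 473.836/(4·15.5027) = 473.836/62.0109 ≈ 7.64117

R = 7.641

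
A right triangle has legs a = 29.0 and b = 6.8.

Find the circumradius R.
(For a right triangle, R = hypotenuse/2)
Hypotenuse c = √(a² + b²) = √(841 + 46.24) = √887.24 ≈ 29.7866
R = c/2 ≈ 29.7866/2 ≈ 14.8933

R = 14.89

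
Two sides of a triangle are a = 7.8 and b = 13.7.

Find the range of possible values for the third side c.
Triangle inequality: |a − b| < c < a + b
|a − b| = |7.8 − 13.7| = 5.9
a + b = 7.8 + 13.7 = 21.5

5.9 < c < 21.5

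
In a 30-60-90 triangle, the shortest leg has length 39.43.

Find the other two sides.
In a 30-60-90 triangle the sides are in ratio 1 : √3 : 2 (short leg : long leg : hypotenuse).
Long leg = 39.43·√3 ≈ 39.43·1.73205 ≈ 68.2948
Hypotenuse = 2·39.43 = 78.86

Long leg = 39.43√3 = 68.29, Hypotenuse = 78.86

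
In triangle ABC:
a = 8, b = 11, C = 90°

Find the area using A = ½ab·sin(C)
A = ½·a·b·sin(C) = ½·8·11·sin(90°)
sin(90°) ≈ 1
A ≈ ½·88·1 = 44·1 ≈ 44

Area = 44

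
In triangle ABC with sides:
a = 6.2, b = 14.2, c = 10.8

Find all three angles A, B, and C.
Law of cosines for each angle (a² = 38.44, b² = 201.64, c² = 116.64):
cos(A) = (b² + c² − a²)/(2bc) = (201.64 + 116.64 − 38.44)/(2·14.2·10.8) = 279.84/306.72 ≈ 0.912363  ⇒  A ≈ 24.166°
cos(B) = (a² + c² − b²)/(2ac) = (38.44 + 116.64 − 201.64)/(2·6.2·10.8) = -46.56/133.92 ≈ -0.34767  ⇒  B ≈ 110.345°
cos(C) = (a² + b² − c²)/(2ab) = (38.44 + 201.64 − 116.64)/(2·6.2·14.2) = 123.44/176.08 ≈ 0.701045  ⇒  C ≈ 45.4891°
Check: A + B + C ≈ 180°

A = 24.17°, B = 110.3°, C = 45.49°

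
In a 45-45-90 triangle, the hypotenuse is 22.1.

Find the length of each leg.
In a 45-45-90 triangle hypotenuse = leg·√2, so leg = hypotenuse/√2.
Leg = 22.1/√2 ≈ 22.1/1.41421 ≈ 15.6271

Each leg = 15.63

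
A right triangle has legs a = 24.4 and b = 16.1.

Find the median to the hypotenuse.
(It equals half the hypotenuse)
Hypotenuse c = √(a² + b²) = √(595.36 + 259.21) = √854.57 ≈ 29.233
Median to hypotenuse = c/2 ≈ 29.233/2 ≈ 14.6165

Median = 14.62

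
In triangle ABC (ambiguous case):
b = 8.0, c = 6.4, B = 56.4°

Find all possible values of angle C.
b/sin(B) = c/sin(C)  ⇒  sin(C) = c·sin(B)/b = 6.4·sin(56.4°)/8.0
sin(56.4°) ≈ 0.832921
sin(C) ≈ 6.4·0.832921/8.0 ≈ 5.3307/8.0 ≈ 0.666337
Candidate 1: C₁ = arcsin(0.666337) ≈ 41.785°  →  A = 180° − 56.4° − 41.785° ≈ 81.815° > 0, valid
Candidate 2: C₂ = 180° − C₁ ≈ 138.215°  →  A = 180° − 56.4° − 138.215° ≈ -14.615° ≤ 0, not a valid triangle

C = 41.78° (one solution)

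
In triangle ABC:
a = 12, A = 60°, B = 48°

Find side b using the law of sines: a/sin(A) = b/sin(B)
a/sin(A) = b/sin(B)  ⇒  b = a·sin(B)/sin(A) = 12·sin(48°)/sin(60°)
sin(48°) ≈ 0.743145, sin(60°) ≈ 0.866025
b ≈ 12·0.743145/0.866025 ≈ 8.91774/0.866025 ≈ 10.2973

b = 10.3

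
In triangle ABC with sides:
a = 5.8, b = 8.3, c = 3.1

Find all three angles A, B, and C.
Law of cosines for each angle (a² = 33.64, b² = 68.89, c² = 9.61):
cos(A) = (b² + c² − a²)/(2bc) = (68.89 + 9.61 − 33.64)/(2·8.3·3.1) = 44.86/51.46 ≈ 0.871745  ⇒  A ≈ 29.3379°
cos(B) = (a² + c² − b²)/(2ac) = (33.64 + 9.61 − 68.89)/(2·5.8·3.1) = -25.64/35.96 ≈ -0.713014  ⇒  B ≈ 135.481°
cos(C) = (a² + b² − c²)/(2ab) = (33.64 + 68.89 − 9.61)/(2·5.8·8.3) = 92.92/96.28 ≈ 0.965102  ⇒  C ≈ 15.1814°
Check: A + B + C ≈ 180°

A = 29.34°, B = 135.5°, C = 15.18°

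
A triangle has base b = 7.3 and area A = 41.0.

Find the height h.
A = ½·b·h  ⇒  h = 2A/b = 2·41.0/7.3 = 82/7.3 ≈ 11.2329

h = 11.23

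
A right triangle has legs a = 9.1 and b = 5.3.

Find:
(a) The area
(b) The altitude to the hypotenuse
(a) The legs are perpendicular, so Area = ½·a·b = ½·9.1·5.3 = ½·48.23 = 24.115
(b) Hypotenuse c = √(a² + b²) = √(82.81 + 28.09) = √110.9 ≈ 10.5309
    Area = ½·c·h_c  ⇒  h_c = 2·Area/c = 48.23/10.5309 ≈ 4.57985

Area = 24.115, h_c = 4.58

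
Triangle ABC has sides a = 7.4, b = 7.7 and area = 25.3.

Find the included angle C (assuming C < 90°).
Area = ½·a·b·sin(C)  ⇒  sin(C) = 2·Area/(a·b) = 2·25.3/(7.4·7.7) = 50.6/56.98 ≈ 0.888031
C = arcsin(0.888031) ≈ 62.6268° (taking the acute solution since C < 90°)

C = 62.63°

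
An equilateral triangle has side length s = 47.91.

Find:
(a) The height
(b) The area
(a) The height splits the triangle into two 30-60-90 halves: h = s·√3/2 = 47.91·1.73205/2 ≈ 82.9826/2 ≈ 41.4913
(b) Area = (√3/4)·s² = (√3/4)·47.91² = (√3/4)·2295.3681 ≈ 0.433013·2295.3681 ≈ 993.924

Height = 41.49, Area = 993.9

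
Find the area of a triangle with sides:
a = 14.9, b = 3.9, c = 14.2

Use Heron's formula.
s = (14.9 + 3.9 + 14.2)/2 = 33/2 = 16.5
s − a = 1.6, s − b = 12.6, s − c = 2.3
s(s−a)(s−b)(s−c) = 16.5·1.6·12.6·2.3 ≈ 765.072
Area = √765.072 ≈ 27.6599

Area = 27.66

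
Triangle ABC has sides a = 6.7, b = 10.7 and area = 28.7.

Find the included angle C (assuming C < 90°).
Area = ½·a·b·sin(C)  ⇒  sin(C) = 2·Area/(a·b) = 2·28.7/(6.7·10.7) = 57.4/71.69 ≈ 0.80067
C = arcsin(0.80067) ≈ 53.1941° (taking the acute solution since C < 90°)

C = 53.19°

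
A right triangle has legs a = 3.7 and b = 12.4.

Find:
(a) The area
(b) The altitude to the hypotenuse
(a) The legs are perpendicular, so Area = ½·a·b = ½·3.7·12.4 = ½·45.88 = 22.94
(b) Hypotenuse c = √(a² + b²) = √(13.69 + 153.76) = √167.45 ≈ 12.9402
    Area = ½·c·h_c  ⇒  h_c = 2·Area/c = 45.88/12.9402 ≈ 3.54553

Area = 22.94, h_c = 3.546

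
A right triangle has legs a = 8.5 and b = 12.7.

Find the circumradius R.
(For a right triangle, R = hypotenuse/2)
Hypotenuse c = √(a² + b²) = √(72.25 + 161.29) = √233.54 ≈ 15.282
R = c/2 ≈ 15.282/2 ≈ 7.64101

R = 7.641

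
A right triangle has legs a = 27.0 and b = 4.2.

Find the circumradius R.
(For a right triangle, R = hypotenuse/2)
Hypotenuse c = √(a² + b²) = √(729 + 17.64) = √746.64 ≈ 27.3247
R = c/2 ≈ 27.3247/2 ≈ 13.6624

R = 13.66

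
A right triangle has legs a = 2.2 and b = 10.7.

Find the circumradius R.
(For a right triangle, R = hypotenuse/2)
Hypotenuse c = √(a² + b²) = √(4.84 + 114.49) = √119.33 ≈ 10.9238
R = c/2 ≈ 10.9238/2 ≈ 5.46191

R = 5.462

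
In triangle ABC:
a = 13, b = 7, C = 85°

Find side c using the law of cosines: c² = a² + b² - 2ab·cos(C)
c² = 13² + 7² − 2·13·7·cos(85°)
cos(85°) ≈ 0.0871557
c² ≈ 169 + 49 − 182·(0.0871557) ≈ 218 − 15.8623 ≈ 202.138
c ≈ √202.138 ≈ 14.2175

c = 14.22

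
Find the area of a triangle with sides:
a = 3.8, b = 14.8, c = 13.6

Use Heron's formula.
s = (3.8 + 14.8 + 13.6)/2 = 32.2/2 = 16.1
s − a = 12.3, s − b = 1.3, s − c = 2.5
s(s−a)(s−b)(s−c) = 16.1·12.3·1.3·2.5 ≈ 643.597
Area = √643.597 ≈ 25.3692

Area = 25.37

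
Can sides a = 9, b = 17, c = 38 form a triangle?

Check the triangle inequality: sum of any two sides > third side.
a + b vs c: 9 + 17 = 26 ≤ 38  ✗
a + c vs b: 9 + 38 = 47 > 17  ✓
b + c vs a: 17 + 38 = 55 > 9  ✓

No: 9 + 17 = 26 is not > 38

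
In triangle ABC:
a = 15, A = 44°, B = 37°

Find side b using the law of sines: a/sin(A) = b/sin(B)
a/sin(A) = b/sin(B)  ⇒  b = a·sin(B)/sin(A) = 15·sin(37°)/sin(44°)
sin(37°) ≈ 0.601815, sin(44°) ≈ 0.694658
b ≈ 15·0.601815/0.694658 ≈ 9.02723/0.694658 ≈ 12.9952

b = 13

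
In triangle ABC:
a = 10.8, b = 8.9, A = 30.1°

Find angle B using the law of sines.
a/sin(A) = b/sin(B)  ⇒  sin(B) = b·sin(A)/a = 8.9·sin(30.1°)/10.8
sin(30.1°) ≈ 0.501511
sin(B) ≈ 8.9·0.501511/10.8 ≈ 4.46345/10.8 ≈ 0.413282
B = arcsin(0.413282) ≈ 24.4112°
(Since b ≤ a we need B ≤ A, so the obtuse alternative 180° − 24.4112° ≈ 155.589° is rejected.)

B = 24.41°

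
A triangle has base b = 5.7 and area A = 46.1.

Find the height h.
A = ½·b·h  ⇒  h = 2A/b = 2·46.1/5.7 = 92.2/5.7 ≈ 16.1754

h = 16.18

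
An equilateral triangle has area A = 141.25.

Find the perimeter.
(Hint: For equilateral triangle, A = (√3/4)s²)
A = (√3/4)s²  ⇒  s² = 4A/√3 = 4·141.25/√3 = 565/1.73205 ≈ 326.203
s ≈ √326.203 ≈ 18.0611
Perimeter = 3s ≈ 3·18.0611 ≈ 54.1833

Perimeter = 54.18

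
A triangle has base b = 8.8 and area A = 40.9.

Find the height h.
A = ½·b·h  ⇒  h = 2A/b = 2·40.9/8.8 = 81.8/8.8 ≈ 9.29545

h = 9.295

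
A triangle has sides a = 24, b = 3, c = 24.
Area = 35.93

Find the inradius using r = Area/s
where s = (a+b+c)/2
s = (24 + 3 + 24)/2 = 51/2 = 25.5
r = Area/s = 35.93/25.5 ≈ 1.40902

r = 1.409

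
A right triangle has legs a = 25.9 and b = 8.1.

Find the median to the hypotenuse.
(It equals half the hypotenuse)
Hypotenuse c = √(a² + b²) = √(670.81 + 65.61) = √736.42 ≈ 27.1371
Median to hypotenuse = c/2 ≈ 27.1371/2 ≈ 13.5685

Median = 13.57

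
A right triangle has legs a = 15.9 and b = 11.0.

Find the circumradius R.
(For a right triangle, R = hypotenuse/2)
Hypotenuse c = √(a² + b²) = √(252.81 + 121) = √373.81 ≈ 19.3342
R = c/2 ≈ 19.3342/2 ≈ 9.66708

R = 9.667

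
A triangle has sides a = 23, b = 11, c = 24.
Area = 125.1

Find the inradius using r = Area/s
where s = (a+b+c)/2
s = (23 + 11 + 24)/2 = 58/2 = 29
r = Area/s = 125.1/29 ≈ 4.31379

r = 4.314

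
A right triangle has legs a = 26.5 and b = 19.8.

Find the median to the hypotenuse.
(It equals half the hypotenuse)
Hypotenuse c = √(a² + b²) = √(702.25 + 392.04) = √1094.29 ≈ 33.0801
Median to hypotenuse = c/2 ≈ 33.0801/2 ≈ 16.54

Median = 16.54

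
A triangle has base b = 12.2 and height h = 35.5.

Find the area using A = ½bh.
A = ½·b·h = ½·12.2·35.5 = ½·433.1 = 216.55

Area = 216.55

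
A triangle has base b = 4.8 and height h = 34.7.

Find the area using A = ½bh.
A = ½·b·h = ½·4.8·34.7 = ½·166.56 = 83.28

Area = 83.28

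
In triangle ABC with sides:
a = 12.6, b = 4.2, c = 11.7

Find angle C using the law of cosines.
c² = a² + b² − 2ab·cos(C)  ⇒  cos(C) = (a² + b² − c²)/(2ab)
cos(C) = (12.6² + 4.2² − 11.7²)/(2·12.6·4.2) = (158.76 + 17.64 − 136.89)/105.84 = 39.51/105.84 ≈ 0.373299
C = arccos(0.373299) ≈ 68.0808°

C = 68.08°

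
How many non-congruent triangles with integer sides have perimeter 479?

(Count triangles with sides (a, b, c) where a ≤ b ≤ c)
Let a ≤ b ≤ c with a + b + c = 479. The only binding inequality is a + b > c, i.e. 479 − c > c, so c < 479/2; and c ≥ 479/3 since c is the largest side.
So 160 ≤ c ≤ 239. For each c, b runs from ⌈(479 − c)/2⌉ up to c (then a = 479 − b − c satisfies 1 ≤ a ≤ b automatically), giving c − ⌈(479 − c)/2⌉ + 1 choices.
Summing over c: 1 + 3 + 4 + 6 + … + 118 + 120  (80 terms, c = 160, …, 239) = 4840
Check (closed form: nearest integer to p²/48 for even p, (p+3)²/48 for odd p): (479+3)²/48 = 482²/48 = 232324/48 ≈ 4840.08 → 4840

4840 triangles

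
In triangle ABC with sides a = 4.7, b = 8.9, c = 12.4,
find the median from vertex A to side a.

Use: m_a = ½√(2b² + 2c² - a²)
m_a = ½√(2·8.9² + 2·12.4² − 4.7²) = ½√(2·79.21 + 2·153.76 − 22.09) = ½√(158.42 + 307.52 − 22.09) = ½√443.85
√443.85 ≈ 21.0677, so m_a ≈ 10.5339

m_a = 10.53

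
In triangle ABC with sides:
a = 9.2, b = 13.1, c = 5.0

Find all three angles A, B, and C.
Law of cosines for each angle (a² = 84.64, b² = 171.61, c² = 25):
cos(A) = (b² + c² − a²)/(2bc) = (171.61 + 25 − 84.64)/(2·13.1·5.0) = 111.97/131 ≈ 0.854733  ⇒  A ≈ 31.2698°
cos(B) = (a² + c² − b²)/(2ac) = (84.64 + 25 − 171.61)/(2·9.2·5.0) = -61.97/92 ≈ -0.673587  ⇒  B ≈ 132.345°
cos(C) = (a² + b² − c²)/(2ab) = (84.64 + 171.61 − 25)/(2·9.2·13.1) = 231.25/241.04 ≈ 0.959384  ⇒  C ≈ 16.3857°
Check: A + B + C ≈ 180°

A = 31.27°, B = 132.3°, C = 16.39°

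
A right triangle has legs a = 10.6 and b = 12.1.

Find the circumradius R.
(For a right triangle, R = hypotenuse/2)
Hypotenuse c = √(a² + b²) = √(112.36 + 146.41) = √258.77 ≈ 16.0863
R = c/2 ≈ 16.0863/2 ≈ 8.04316

R = 8.043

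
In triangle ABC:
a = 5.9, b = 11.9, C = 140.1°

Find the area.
Two sides and the included angle (SAS): A = ½·a·b·sin(C) = ½·5.9·11.9·sin(140.1°)
sin(140.1°) ≈ 0.64145
A ≈ ½·70.21·0.64145 = 35.105·0.64145 ≈ 22.5181

Area = 22.52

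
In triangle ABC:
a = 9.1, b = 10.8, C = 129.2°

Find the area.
Two sides and the included angle (SAS): A = ½·a·b·sin(C) = ½·9.1·10.8·sin(129.2°)
sin(129.2°) ≈ 0.774944
A ≈ ½·98.28·0.774944 = 49.14·0.774944 ≈ 38.0808

Area = 38.08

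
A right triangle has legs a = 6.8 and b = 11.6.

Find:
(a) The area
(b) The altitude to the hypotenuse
(a) The legs are perpendicular, so Area = ½·a·b = ½·6.8·11.6 = ½·78.88 = 39.44
(b) Hypotenuse c = √(a² + b²) = √(46.24 + 134.56) = √180.8 ≈ 13.4462
    Area = ½·c·h_c  ⇒  h_c = 2·Area/c = 78.88/13.4462 ≈ 5.86635

Area = 39.44, h_c = 5.866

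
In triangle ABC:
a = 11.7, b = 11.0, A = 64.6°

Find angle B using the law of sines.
a/sin(A) = b/sin(B)  ⇒  sin(B) = b·sin(A)/a = 11.0·sin(64.6°)/11.7
sin(64.6°) ≈ 0.903335
sin(B) ≈ 11.0·0.903335/11.7 ≈ 9.93669/11.7 ≈ 0.84929
B = arcsin(0.84929) ≈ 58.1345°
(Since b ≤ a we need B ≤ A, so the obtuse alternative 180° − 58.1345° ≈ 121.866° is rejected.)

B = 58.13°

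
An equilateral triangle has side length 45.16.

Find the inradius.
r = Area/s with s the semi-perimeter.
Area = (√3/4)·45.16² = (√3/4)·2039.4256 ≈ 0.433013·2039.4256 ≈ 883.097
s = 3·45.16/2 = 67.74
r ≈ 883.097/67.74 ≈ 13.0366
(Equivalently r = side/(2√3) = 45.16/3.4641 ≈ 13.0366.)

r = 13.04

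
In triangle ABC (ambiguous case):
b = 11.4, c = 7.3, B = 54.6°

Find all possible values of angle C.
b/sin(B) = c/sin(C)  ⇒  sin(C) = c·sin(B)/b = 7.3·sin(54.6°)/11.4
sin(54.6°) ≈ 0.815128
sin(C) ≈ 7.3·0.815128/11.4 ≈ 5.95043/11.4 ≈ 0.521968
Candidate 1: C₁ = arcsin(0.521968) ≈ 31.4643°  →  A = 180° − 54.6° − 31.4643° ≈ 93.9357° > 0, valid
Candidate 2: C₂ = 180° − C₁ ≈ 148.536°  →  A = 180° − 54.6° − 148.536° ≈ -23.1357° ≤ 0, not a valid triangle

C = 31.46° (one solution)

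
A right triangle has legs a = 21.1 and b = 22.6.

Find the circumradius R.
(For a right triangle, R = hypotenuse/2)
Hypotenuse c = √(a² + b²) = √(445.21 + 510.76) = √955.97 ≈ 30.9188
R = c/2 ≈ 30.9188/2 ≈ 15.4594

R = 15.46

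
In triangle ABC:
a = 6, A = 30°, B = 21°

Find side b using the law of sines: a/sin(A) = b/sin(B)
a/sin(A) = b/sin(B)  ⇒  b = a·sin(B)/sin(A) = 6·sin(21°)/sin(30°)
sin(21°) ≈ 0.358368, sin(30°) ≈ 0.5
b ≈ 6·0.358368/0.5 ≈ 2.15021/0.5 ≈ 4.30042

b = 4.3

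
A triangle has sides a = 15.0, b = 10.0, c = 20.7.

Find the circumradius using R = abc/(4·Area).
First find the area with Heron's formula.
s = (15.0 + 10.0 + 20.7)/2 = 22.85
Area = √(s(s−a)(s−b)(s−c)) = √(22.85·7.85·12.85·2.15) ≈ √4955.61 ≈ 70.3961
abc = 15.0·10.0·20.7 = 3105
R = abc/(4·Area) ≈ 3105/(4·70.3961) = 3105/281.584 ≈ 11.0269

R = 11.03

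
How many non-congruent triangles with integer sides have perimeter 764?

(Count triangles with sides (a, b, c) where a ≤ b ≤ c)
Let a ≤ b ≤ c with a + b + c = 764. The only binding inequality is a + b > c, i.e. 764 − c > c, so c < 764/2; and c ≥ 764/3 since c is the largest side.
So 255 ≤ c ≤ 381. For each c, b runs from ⌈(764 − c)/2⌉ up to c (then a = 764 − b − c satisfies 1 ≤ a ≤ b automatically), giving c − ⌈(764 − c)/2⌉ + 1 choices.
Summing over c: 1 + 3 + 4 + 6 + … + 189 + 190  (127 terms, c = 255, …, 381) = 12160
Check (closed form: nearest integer to p²/48 for even p, (p+3)²/48 for odd p): 764²/48 = 583696/48 ≈ 12160.33 → 12160

12160 triangles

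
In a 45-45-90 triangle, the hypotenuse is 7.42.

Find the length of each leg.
In a 45-45-90 triangle hypotenuse = leg·√2, so leg = hypotenuse/√2.
Leg = 7.42/√2 ≈ 7.42/1.41421 ≈ 5.24673

Each leg = 5.247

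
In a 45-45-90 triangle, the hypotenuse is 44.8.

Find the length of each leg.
In a 45-45-90 triangle hypotenuse = leg·√2, so leg = hypotenuse/√2.
Leg = 44.8/√2 ≈ 44.8/1.41421 ≈ 31.6784

Each leg = 31.68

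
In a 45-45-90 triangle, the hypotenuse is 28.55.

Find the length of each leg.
In a 45-45-90 triangle hypotenuse = leg·√2, so leg = hypotenuse/√2.
Leg = 28.55/√2 ≈ 28.55/1.41421 ≈ 20.1879

Each leg = 20.19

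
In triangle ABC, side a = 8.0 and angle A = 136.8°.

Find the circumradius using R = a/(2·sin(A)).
R = a/(2·sin(A)) = 8.0/(2·sin(136.8°))
sin(136.8°) ≈ 0.684547
R ≈ 8.0/(2·0.684547) = 8.0/1.36909 ≈ 5.84328

R = 5.843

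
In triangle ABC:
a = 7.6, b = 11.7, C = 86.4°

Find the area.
Two sides and the included angle (SAS): A = ½·a·b·sin(C) = ½·7.6·11.7·sin(86.4°)
sin(86.4°) ≈ 0.998027
A ≈ ½·88.92·0.998027 = 44.46·0.998027 ≈ 44.3723

Area = 44.37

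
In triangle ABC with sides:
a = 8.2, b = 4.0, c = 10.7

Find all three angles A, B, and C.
Law of cosines for each angle (a² = 67.24, b² = 16, c² = 114.49):
cos(A) = (b² + c² − a²)/(2bc) = (16 + 114.49 − 67.24)/(2·4.0·10.7) = 63.25/85.6 ≈ 0.738902  ⇒  A ≈ 42.362°
cos(B) = (a² + c² − b²)/(2ac) = (67.24 + 114.49 − 16)/(2·8.2·10.7) = 165.73/175.48 ≈ 0.944438  ⇒  B ≈ 19.1892°
cos(C) = (a² + b² − c²)/(2ab) = (67.24 + 16 − 114.49)/(2·8.2·4.0) = -31.25/65.6 ≈ -0.476372  ⇒  C ≈ 118.449°
Check: A + B + C ≈ 180°

A = 42.36°, B = 19.19°, C = 118.4°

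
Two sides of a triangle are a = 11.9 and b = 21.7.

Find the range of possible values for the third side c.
Triangle inequality: |a − b| < c < a + b
|a − b| = |11.9 − 21.7| = 9.8
a + b = 11.9 + 21.7 = 33.6

9.8 < c < 33.6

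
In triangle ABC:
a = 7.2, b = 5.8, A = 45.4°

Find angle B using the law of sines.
a/sin(A) = b/sin(B)  ⇒  sin(B) = b·sin(A)/a = 5.8·sin(45.4°)/7.2
sin(45.4°) ≈ 0.712026
sin(B) ≈ 5.8·0.712026/7.2 ≈ 4.12975/7.2 ≈ 0.573577
B = arcsin(0.573577) ≈ 35°
(Since b ≤ a we need B ≤ A, so the obtuse alternative 180° − 35° ≈ 145° is rejected.)

B = 35°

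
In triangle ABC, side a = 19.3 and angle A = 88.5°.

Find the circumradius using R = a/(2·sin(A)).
R = a/(2·sin(A)) = 19.3/(2·sin(88.5°))
sin(88.5°) ≈ 0.999657
R ≈ 19.3/(2·0.999657) = 19.3/1.99931 ≈ 9.65331

R = 9.653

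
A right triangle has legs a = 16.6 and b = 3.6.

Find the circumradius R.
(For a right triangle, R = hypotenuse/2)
Hypotenuse c = √(a² + b²) = √(275.56 + 12.96) = √288.52 ≈ 16.9859
R = c/2 ≈ 16.9859/2 ≈ 8.49294

R = 8.493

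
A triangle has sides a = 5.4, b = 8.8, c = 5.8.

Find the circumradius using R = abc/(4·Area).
First find the area with Heron's formula.
s = (5.4 + 8.8 + 5.8)/2 = 10
Area = √(s(s−a)(s−b)(s−c)) = √(10·4.6·1.2·4.2) ≈ √231.84 ≈ 15.2263
abc = 5.4·8.8·5.8 = 275.616
R = abc/(4·Area) ≈ 275.616/(4·15.2263) = 275.616/60.9052 ≈ 4.52533

R = 4.525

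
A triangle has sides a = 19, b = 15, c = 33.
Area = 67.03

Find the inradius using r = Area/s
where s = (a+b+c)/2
s = (19 + 15 + 33)/2 = 67/2 = 33.5
r = Area/s = 67.03/33.5 ≈ 2.0009

r = 2.001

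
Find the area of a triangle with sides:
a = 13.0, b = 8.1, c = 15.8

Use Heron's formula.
s = (13.0 + 8.1 + 15.8)/2 = 36.9/2 = 18.45
s − a = 5.45, s − b = 10.35, s − c = 2.65
s(s−a)(s−b)(s−c) = 18.45·5.45·10.35·2.65 ≈ 2757.9
Area = √2757.9 ≈ 52.5157

Area = 52.52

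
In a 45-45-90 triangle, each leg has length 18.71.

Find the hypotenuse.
In a 45-45-90 triangle the sides are in ratio 1 : 1 : √2, so hypotenuse = leg·√2.
Hypotenuse = 18.71·√2 ≈ 18.71·1.41421 ≈ 26.4599

Hypotenuse = 18.71√2 = 26.46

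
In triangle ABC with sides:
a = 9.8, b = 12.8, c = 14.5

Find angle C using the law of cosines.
c² = a² + b² − 2ab·cos(C)  ⇒  cos(C) = (a² + b² − c²)/(2ab)
cos(C) = (9.8² + 12.8² − 14.5²)/(2·9.8·12.8) = (96.04 + 163.84 − 210.25)/250.88 = 49.63/250.88 ≈ 0.197824
C = arccos(0.197824) ≈ 78.5903°

C = 78.59°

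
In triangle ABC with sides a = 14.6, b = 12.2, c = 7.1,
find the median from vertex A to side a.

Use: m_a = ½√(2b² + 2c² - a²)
m_a = ½√(2·12.2² + 2·7.1² − 14.6²) = ½√(2·148.84 + 2·50.41 − 213.16) = ½√(297.68 + 100.82 − 213.16) = ½√185.34
√185.34 ≈ 13.614, so m_a ≈ 6.80698

m_a = 6.807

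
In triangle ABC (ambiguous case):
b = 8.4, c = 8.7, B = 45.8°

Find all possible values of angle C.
b/sin(B) = c/sin(C)  ⇒  sin(C) = c·sin(B)/b = 8.7·sin(45.8°)/8.4
sin(45.8°) ≈ 0.716911
sin(C) ≈ 8.7·0.716911/8.4 ≈ 6.23712/8.4 ≈ 0.742515
Candidate 1: C₁ = arcsin(0.742515) ≈ 47.9461°  →  A = 180° − 45.8° − 47.9461° ≈ 86.2539° > 0, valid
Candidate 2: C₂ = 180° − C₁ ≈ 132.054°  →  A = 180° − 45.8° − 132.054° ≈ 2.14606° > 0, valid

C = 47.95° or C = 132.1° (two solutions)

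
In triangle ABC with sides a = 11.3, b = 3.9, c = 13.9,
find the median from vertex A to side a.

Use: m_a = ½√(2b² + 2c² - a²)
m_a = ½√(2·3.9² + 2·13.9² − 11.3²) = ½√(2·15.21 + 2·193.21 − 127.69) = ½√(30.42 + 386.42 − 127.69) = ½√289.15
√289.15 ≈ 17.0044, so m_a ≈ 8.50221

m_a = 8.502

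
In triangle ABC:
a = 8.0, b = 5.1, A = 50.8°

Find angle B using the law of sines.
a/sin(A) = b/sin(B)  ⇒  sin(B) = b·sin(A)/a = 5.1·sin(50.8°)/8.0
sin(50.8°) ≈ 0.774944
sin(B) ≈ 5.1·0.774944/8.0 ≈ 3.95222/8.0 ≈ 0.494027
B = arcsin(0.494027) ≈ 29.6056°
(Since b ≤ a we need B ≤ A, so the obtuse alternative 180° − 29.6056° ≈ 150.394° is rejected.)

B = 29.61°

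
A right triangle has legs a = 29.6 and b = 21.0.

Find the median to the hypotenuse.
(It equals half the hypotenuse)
Hypotenuse c = √(a² + b²) = √(876.16 + 441) = √1317.16 ≈ 36.2927
Median to hypotenuse = c/2 ≈ 36.2927/2 ≈ 18.1463

Median = 18.15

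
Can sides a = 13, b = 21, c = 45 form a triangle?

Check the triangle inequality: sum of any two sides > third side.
a + b vs c: 13 + 21 = 34 ≤ 45  ✗
a + c vs b: 13 + 45 = 58 > 21  ✓
b + c vs a: 21 + 45 = 66 > 13  ✓

No: 13 + 21 = 34 is not > 45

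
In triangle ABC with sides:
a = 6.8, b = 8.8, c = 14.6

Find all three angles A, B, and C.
Law of cosines for each angle (a² = 46.24, b² = 77.44, c² = 213.16):
cos(A) = (b² + c² − a²)/(2bc) = (77.44 + 213.16 − 46.24)/(2·8.8·14.6) = 244.36/256.96 ≈ 0.950965  ⇒  A ≈ 18.0169°
cos(B) = (a² + c² − b²)/(2ac) = (46.24 + 213.16 − 77.44)/(2·6.8·14.6) = 181.96/198.56 ≈ 0.916398  ⇒  B ≈ 23.5949°
cos(C) = (a² + b² − c²)/(2ab) = (46.24 + 77.44 − 213.16)/(2·6.8·8.8) = -89.48/119.68 ≈ -0.74766  ⇒  C ≈ 138.388°
Check: A + B + C ≈ 180°

A = 18.02°, B = 23.59°, C = 138.4°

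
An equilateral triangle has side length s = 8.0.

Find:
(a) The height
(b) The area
(a) The height splits the triangle into two 30-60-90 halves: h = s·√3/2 = 8.0·1.73205/2 ≈ 13.8564/2 ≈ 6.9282
(b) Area = (√3/4)·s² = (√3/4)·8.0² = (√3/4)·64 ≈ 0.433013·64 ≈ 27.7128

Height = 6.928, Area = 27.71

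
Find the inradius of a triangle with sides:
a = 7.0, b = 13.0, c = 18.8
r = Area/s where s is the semi-perimeter.
s = (7.0 + 13.0 + 18.8)/2 = 38.8/2 = 19.4
Area = √(s(s−a)(s−b)(s−c)) = √(19.4·12.4·6.4·0.6) ≈ √923.75 ≈ 30.3933
r ≈ 30.3933/19.4 ≈ 1.56666

r = 1.567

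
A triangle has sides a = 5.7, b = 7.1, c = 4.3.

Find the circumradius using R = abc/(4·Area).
First find the area with Heron's formula.
s = (5.7 + 7.1 + 4.3)/2 = 8.55
Area = √(s(s−a)(s−b)(s−c)) = √(8.55·2.85·1.45·4.25) ≈ √150.165 ≈ 12.2542
abc = 5.7·7.1·4.3 = 174.021
R = abc/(4·Area) ≈ 174.021/(4·12.2542) = 174.021/49.0167 ≈ 3.55024

R = 3.55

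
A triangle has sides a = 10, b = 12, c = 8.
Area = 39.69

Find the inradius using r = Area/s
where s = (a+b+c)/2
s = (10 + 12 + 8)/2 = 30/2 = 15
r = Area/s = 39.69/15 ≈ 2.646

r = 2.646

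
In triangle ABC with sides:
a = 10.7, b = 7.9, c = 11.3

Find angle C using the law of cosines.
c² = a² + b² − 2ab·cos(C)  ⇒  cos(C) = (a² + b² − c²)/(2ab)
cos(C) = (10.7² + 7.9² − 11.3²)/(2·10.7·7.9) = (114.49 + 62.41 − 127.69)/169.06 = 49.21/169.06 ≈ 0.29108
C = arccos(0.29108) ≈ 73.0774°

C = 73.08°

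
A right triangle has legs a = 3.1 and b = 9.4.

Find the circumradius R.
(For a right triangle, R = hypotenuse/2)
Hypotenuse c = √(a² + b²) = √(9.61 + 88.36) = √97.97 ≈ 9.89798
R = c/2 ≈ 9.89798/2 ≈ 4.94899

R = 4.949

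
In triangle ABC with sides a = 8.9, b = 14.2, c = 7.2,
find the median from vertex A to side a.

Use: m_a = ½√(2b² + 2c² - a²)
m_a = ½√(2·14.2² + 2·7.2² − 8.9²) = ½√(2·201.64 + 2·51.84 − 79.21) = ½√(403.28 + 103.68 − 79.21) = ½√427.75
√427.75 ≈ 20.6821, so m_a ≈ 10.3411

m_a = 10.34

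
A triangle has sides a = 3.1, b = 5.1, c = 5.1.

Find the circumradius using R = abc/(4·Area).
First find the area with Heron's formula.
s = (3.1 + 5.1 + 5.1)/2 = 6.65
Area = √(s(s−a)(s−b)(s−c)) = √(6.65·3.55·1.55·1.55) ≈ √56.717 ≈ 7.53107
abc = 3.1·5.1·5.1 = 80.631
R = abc/(4·Area) ≈ 80.631/(4·7.53107) = 80.631/30.1243 ≈ 2.67661

R = 2.677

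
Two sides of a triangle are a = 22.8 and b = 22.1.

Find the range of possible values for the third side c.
Triangle inequality: |a − b| < c < a + b
|a − b| = |22.8 − 22.1| = 0.7
a + b = 22.8 + 22.1 = 44.9

0.7 < c < 44.9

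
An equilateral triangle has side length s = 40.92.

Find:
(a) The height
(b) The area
(a) The height splits the triangle into two 30-60-90 halves: h = s·√3/2 = 40.92·1.73205/2 ≈ 70.8755/2 ≈ 35.4378
(b) Area = (√3/4)·s² = (√3/4)·40.92² = (√3/4)·1674.4464 ≈ 0.433013·1674.4464 ≈ 725.057

Height = 35.44, Area = 725.1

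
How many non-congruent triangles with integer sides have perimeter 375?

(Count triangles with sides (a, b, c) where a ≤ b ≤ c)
Let a ≤ b ≤ c with a + b + c = 375. The only binding inequality is a + b > c, i.e. 375 − c > c, so c < 375/2; and c ≥ 375/3 since c is the largest side.
So 125 ≤ c ≤ 187. For each c, b runs from ⌈(375 − c)/2⌉ up to c (then a = 375 − b − c satisfies 1 ≤ a ≤ b automatically), giving c − ⌈(375 − c)/2⌉ + 1 choices.
Summing over c: 1 + 2 + 4 + 5 + … + 92 + 94  (63 terms, c = 125, …, 187) = 2977
Check (closed form: nearest integer to p²/48 for even p, (p+3)²/48 for odd p): (375+3)²/48 = 378²/48 = 142884/48 ≈ 2976.75 → 2977

2977 triangles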